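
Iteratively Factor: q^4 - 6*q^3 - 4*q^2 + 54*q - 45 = (q - 5)*(q^3 - q^2 - 9*q + 9) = (q - 5)*(q + 3)*(q^2 - 4*q + 3) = (q - 5)*(q - 3)*(q + 3)*(q - 1)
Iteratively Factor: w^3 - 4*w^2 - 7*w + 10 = (w - 5)*(w^2 + w - 2) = (w - 5)*(w - 1)*(w + 2)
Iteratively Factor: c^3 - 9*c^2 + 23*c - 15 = (c - 1)*(c^2 - 8*c + 15) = (c - 5)*(c - 1)*(c - 3)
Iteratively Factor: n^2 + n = (n + 1)*(n)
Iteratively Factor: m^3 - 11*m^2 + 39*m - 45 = (m - 5)*(m^2 - 6*m + 9) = (m - 5)*(m - 3)*(m - 3)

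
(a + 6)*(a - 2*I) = a^2 + 6*a - 2*I*a - 12*I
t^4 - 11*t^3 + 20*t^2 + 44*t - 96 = (t - 8)*(t - 3)*(t - 2)*(t + 2)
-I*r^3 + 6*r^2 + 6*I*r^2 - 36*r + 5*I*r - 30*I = (r - 6)*(r + 5*I)*(-I*r + 1)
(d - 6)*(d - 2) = d^2 - 8*d + 12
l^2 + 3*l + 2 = (l + 1)*(l + 2)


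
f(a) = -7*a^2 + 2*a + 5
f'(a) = 2 - 14*a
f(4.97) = -157.97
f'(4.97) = -67.58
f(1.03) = -0.37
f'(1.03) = -12.42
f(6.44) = -272.44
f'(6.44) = -88.16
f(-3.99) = -114.42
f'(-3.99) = 57.86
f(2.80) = -44.28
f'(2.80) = -37.20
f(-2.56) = -46.00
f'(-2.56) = 37.84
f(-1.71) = -18.89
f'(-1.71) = 25.94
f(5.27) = -178.87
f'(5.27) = -71.78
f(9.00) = -544.00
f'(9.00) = -124.00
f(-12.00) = -1027.00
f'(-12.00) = 170.00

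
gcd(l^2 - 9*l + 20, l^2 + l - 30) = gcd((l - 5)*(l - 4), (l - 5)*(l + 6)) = l - 5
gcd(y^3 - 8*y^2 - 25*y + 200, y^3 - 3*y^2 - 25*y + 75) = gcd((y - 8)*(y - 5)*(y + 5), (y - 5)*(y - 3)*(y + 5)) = y^2 - 25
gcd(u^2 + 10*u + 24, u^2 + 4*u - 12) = u + 6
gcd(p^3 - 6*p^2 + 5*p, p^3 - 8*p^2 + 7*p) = p^2 - p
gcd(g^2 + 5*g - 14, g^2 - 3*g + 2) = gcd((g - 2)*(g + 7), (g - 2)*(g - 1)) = g - 2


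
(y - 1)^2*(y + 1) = y^3 - y^2 - y + 1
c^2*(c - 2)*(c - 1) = c^4 - 3*c^3 + 2*c^2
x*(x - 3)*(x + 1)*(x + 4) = x^4 + 2*x^3 - 11*x^2 - 12*x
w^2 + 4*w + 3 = (w + 1)*(w + 3)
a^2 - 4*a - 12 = (a - 6)*(a + 2)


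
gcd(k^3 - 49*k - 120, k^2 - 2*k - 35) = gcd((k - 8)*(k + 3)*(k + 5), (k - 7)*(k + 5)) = k + 5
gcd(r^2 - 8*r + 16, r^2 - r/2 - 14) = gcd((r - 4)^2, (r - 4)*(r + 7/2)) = r - 4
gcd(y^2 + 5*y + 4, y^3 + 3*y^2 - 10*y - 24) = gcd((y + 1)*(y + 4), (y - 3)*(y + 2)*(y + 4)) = y + 4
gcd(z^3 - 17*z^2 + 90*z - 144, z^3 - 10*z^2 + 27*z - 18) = z^2 - 9*z + 18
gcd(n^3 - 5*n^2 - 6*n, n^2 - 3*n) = n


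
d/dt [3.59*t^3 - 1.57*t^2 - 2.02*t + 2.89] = 10.77*t^2 - 3.14*t - 2.02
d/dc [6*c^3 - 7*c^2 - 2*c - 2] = 18*c^2 - 14*c - 2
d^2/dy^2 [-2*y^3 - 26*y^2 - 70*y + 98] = -12*y - 52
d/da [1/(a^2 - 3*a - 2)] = (3 - 2*a)/(-a^2 + 3*a + 2)^2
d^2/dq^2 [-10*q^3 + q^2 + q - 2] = 2 - 60*q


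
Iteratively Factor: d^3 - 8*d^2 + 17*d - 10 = (d - 1)*(d^2 - 7*d + 10) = (d - 5)*(d - 1)*(d - 2)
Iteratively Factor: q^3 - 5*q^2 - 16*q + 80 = (q - 5)*(q^2 - 16) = (q - 5)*(q - 4)*(q + 4)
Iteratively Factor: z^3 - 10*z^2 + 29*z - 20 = (z - 5)*(z^2 - 5*z + 4) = (z - 5)*(z - 4)*(z - 1)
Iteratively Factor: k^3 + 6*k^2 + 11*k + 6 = (k + 2)*(k^2 + 4*k + 3) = (k + 2)*(k + 3)*(k + 1)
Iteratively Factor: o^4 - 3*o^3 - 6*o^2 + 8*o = (o)*(o^3 - 3*o^2 - 6*o + 8) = o*(o - 4)*(o^2 + o - 2) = o*(o - 4)*(o + 2)*(o - 1)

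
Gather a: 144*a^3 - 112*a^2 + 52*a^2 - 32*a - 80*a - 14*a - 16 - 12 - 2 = 144*a^3 - 60*a^2 - 126*a - 30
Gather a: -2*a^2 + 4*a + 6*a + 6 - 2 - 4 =-2*a^2 + 10*a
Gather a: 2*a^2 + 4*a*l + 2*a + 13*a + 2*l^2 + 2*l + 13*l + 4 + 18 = 2*a^2 + a*(4*l + 15) + 2*l^2 + 15*l + 22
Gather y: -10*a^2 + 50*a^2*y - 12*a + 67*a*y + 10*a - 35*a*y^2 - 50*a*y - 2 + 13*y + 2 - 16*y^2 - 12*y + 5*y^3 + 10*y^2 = -10*a^2 - 2*a + 5*y^3 + y^2*(-35*a - 6) + y*(50*a^2 + 17*a + 1)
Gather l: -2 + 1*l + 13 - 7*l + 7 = 18 - 6*l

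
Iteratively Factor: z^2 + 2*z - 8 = (z - 2)*(z + 4)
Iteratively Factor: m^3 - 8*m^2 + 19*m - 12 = (m - 1)*(m^2 - 7*m + 12) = (m - 4)*(m - 1)*(m - 3)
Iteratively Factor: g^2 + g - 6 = (g + 3)*(g - 2)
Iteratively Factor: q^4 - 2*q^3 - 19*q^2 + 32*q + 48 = (q - 3)*(q^3 + q^2 - 16*q - 16) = (q - 3)*(q + 1)*(q^2 - 16) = (q - 3)*(q + 1)*(q + 4)*(q - 4)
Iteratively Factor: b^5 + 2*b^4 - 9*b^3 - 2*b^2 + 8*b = (b + 4)*(b^4 - 2*b^3 - b^2 + 2*b) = (b - 2)*(b + 4)*(b^3 - b) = (b - 2)*(b + 1)*(b + 4)*(b^2 - b) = b*(b - 2)*(b + 1)*(b + 4)*(b - 1)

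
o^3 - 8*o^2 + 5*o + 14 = (o - 7)*(o - 2)*(o + 1)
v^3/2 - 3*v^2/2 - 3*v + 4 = (v/2 + 1)*(v - 4)*(v - 1)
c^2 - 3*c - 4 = (c - 4)*(c + 1)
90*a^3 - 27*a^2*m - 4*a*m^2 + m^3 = (-6*a + m)*(-3*a + m)*(5*a + m)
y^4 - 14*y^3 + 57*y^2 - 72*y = y*(y - 8)*(y - 3)^2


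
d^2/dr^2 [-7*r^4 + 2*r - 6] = -84*r^2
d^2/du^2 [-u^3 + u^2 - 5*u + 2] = 2 - 6*u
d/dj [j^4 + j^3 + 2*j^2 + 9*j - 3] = 4*j^3 + 3*j^2 + 4*j + 9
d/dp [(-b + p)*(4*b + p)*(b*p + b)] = b*(-4*b^2 + 6*b*p + 3*b + 3*p^2 + 2*p)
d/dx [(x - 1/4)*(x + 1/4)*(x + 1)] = 3*x^2 + 2*x - 1/16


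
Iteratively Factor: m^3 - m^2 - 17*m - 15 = (m + 3)*(m^2 - 4*m - 5) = (m - 5)*(m + 3)*(m + 1)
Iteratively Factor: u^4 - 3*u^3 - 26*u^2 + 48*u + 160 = (u - 4)*(u^3 + u^2 - 22*u - 40) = (u - 4)*(u + 2)*(u^2 - u - 20) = (u - 4)*(u + 2)*(u + 4)*(u - 5)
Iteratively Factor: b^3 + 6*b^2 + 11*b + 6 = (b + 2)*(b^2 + 4*b + 3) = (b + 1)*(b + 2)*(b + 3)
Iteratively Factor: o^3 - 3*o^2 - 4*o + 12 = (o + 2)*(o^2 - 5*o + 6) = (o - 2)*(o + 2)*(o - 3)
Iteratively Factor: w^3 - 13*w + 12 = (w - 3)*(w^2 + 3*w - 4) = (w - 3)*(w + 4)*(w - 1)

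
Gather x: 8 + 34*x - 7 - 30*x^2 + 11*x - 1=-30*x^2 + 45*x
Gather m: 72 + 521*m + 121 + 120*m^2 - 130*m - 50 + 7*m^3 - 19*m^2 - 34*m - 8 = 7*m^3 + 101*m^2 + 357*m + 135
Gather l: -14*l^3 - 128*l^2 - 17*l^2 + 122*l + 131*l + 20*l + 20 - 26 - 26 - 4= -14*l^3 - 145*l^2 + 273*l - 36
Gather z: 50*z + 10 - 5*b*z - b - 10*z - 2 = -b + z*(40 - 5*b) + 8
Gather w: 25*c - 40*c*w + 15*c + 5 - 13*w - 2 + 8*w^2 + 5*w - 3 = 40*c + 8*w^2 + w*(-40*c - 8)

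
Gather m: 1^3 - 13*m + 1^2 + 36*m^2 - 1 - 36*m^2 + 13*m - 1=0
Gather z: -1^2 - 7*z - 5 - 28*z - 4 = -35*z - 10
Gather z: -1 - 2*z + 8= 7 - 2*z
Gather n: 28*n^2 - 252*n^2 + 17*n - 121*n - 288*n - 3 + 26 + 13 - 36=-224*n^2 - 392*n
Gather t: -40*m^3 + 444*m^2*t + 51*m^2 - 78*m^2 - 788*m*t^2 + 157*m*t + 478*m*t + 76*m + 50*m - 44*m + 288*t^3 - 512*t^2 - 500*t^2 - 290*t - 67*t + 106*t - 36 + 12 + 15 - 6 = -40*m^3 - 27*m^2 + 82*m + 288*t^3 + t^2*(-788*m - 1012) + t*(444*m^2 + 635*m - 251) - 15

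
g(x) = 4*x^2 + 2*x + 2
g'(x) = 8*x + 2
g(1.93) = 20.76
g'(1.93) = 17.44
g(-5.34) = 105.38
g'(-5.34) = -40.72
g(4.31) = 84.92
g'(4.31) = 36.48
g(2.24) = 26.55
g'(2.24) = 19.92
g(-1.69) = 10.04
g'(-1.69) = -11.52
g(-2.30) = 18.56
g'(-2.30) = -16.40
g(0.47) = 3.82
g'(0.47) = 5.76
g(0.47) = 3.82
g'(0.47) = 5.76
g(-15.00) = 872.00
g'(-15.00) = -118.00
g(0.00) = 2.00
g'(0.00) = 2.00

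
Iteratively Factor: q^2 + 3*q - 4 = (q - 1)*(q + 4)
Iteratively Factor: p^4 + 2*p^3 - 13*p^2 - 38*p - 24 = (p + 2)*(p^3 - 13*p - 12) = (p + 1)*(p + 2)*(p^2 - p - 12) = (p - 4)*(p + 1)*(p + 2)*(p + 3)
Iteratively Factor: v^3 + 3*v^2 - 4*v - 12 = (v - 2)*(v^2 + 5*v + 6) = (v - 2)*(v + 2)*(v + 3)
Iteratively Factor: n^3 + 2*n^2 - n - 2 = (n + 2)*(n^2 - 1) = (n + 1)*(n + 2)*(n - 1)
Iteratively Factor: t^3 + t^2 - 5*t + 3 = (t - 1)*(t^2 + 2*t - 3) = (t - 1)^2*(t + 3)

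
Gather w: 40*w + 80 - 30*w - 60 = 10*w + 20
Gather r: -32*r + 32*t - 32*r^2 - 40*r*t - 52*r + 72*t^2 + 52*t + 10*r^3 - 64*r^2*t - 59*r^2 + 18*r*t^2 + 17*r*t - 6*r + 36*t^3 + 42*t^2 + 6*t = 10*r^3 + r^2*(-64*t - 91) + r*(18*t^2 - 23*t - 90) + 36*t^3 + 114*t^2 + 90*t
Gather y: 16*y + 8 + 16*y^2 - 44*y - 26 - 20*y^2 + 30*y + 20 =-4*y^2 + 2*y + 2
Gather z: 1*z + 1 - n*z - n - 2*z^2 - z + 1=-n*z - n - 2*z^2 + 2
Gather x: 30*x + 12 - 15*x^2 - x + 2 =-15*x^2 + 29*x + 14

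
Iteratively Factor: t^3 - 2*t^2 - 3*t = (t)*(t^2 - 2*t - 3) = t*(t - 3)*(t + 1)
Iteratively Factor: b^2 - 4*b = (b)*(b - 4)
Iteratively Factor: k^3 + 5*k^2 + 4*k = (k)*(k^2 + 5*k + 4) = k*(k + 4)*(k + 1)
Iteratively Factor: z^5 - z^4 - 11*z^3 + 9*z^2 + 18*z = (z + 3)*(z^4 - 4*z^3 + z^2 + 6*z) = (z - 3)*(z + 3)*(z^3 - z^2 - 2*z) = (z - 3)*(z - 2)*(z + 3)*(z^2 + z) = z*(z - 3)*(z - 2)*(z + 3)*(z + 1)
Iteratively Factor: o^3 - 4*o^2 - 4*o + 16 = (o - 4)*(o^2 - 4) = (o - 4)*(o - 2)*(o + 2)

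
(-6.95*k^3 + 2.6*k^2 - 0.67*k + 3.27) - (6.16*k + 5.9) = -6.95*k^3 + 2.6*k^2 - 6.83*k - 2.63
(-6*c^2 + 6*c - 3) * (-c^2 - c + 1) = 6*c^4 - 9*c^2 + 9*c - 3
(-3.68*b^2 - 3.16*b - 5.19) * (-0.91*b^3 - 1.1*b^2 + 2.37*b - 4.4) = 3.3488*b^5 + 6.9236*b^4 - 0.5227*b^3 + 14.4118*b^2 + 1.6037*b + 22.836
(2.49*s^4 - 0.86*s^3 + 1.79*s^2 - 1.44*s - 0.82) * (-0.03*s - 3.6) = -0.0747*s^5 - 8.9382*s^4 + 3.0423*s^3 - 6.4008*s^2 + 5.2086*s + 2.952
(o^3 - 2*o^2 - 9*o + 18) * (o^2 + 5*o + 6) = o^5 + 3*o^4 - 13*o^3 - 39*o^2 + 36*o + 108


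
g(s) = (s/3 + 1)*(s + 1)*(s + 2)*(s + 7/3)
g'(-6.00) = -77.44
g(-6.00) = 73.33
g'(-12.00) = -1293.44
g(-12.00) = 3190.00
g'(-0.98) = 0.97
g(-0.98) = 0.02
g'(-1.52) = -0.21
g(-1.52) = -0.10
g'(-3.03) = -0.53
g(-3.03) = 0.01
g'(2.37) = 114.61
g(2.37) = 123.99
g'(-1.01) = 0.85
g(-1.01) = -0.01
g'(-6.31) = -97.80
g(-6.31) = 100.41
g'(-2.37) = 0.11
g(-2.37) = -0.00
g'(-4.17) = -10.72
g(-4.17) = 4.93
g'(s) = (s/3 + 1)*(s + 1)*(s + 2) + (s/3 + 1)*(s + 1)*(s + 7/3) + (s/3 + 1)*(s + 2)*(s + 7/3) + (s + 1)*(s + 2)*(s + 7/3)/3 = 4*s^3/3 + 25*s^2/3 + 50*s/3 + 95/9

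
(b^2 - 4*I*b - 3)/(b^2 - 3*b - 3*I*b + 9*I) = (b - I)/(b - 3)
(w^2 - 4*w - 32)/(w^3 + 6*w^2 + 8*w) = (w - 8)/(w*(w + 2))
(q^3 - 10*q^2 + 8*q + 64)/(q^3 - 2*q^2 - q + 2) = (q^3 - 10*q^2 + 8*q + 64)/(q^3 - 2*q^2 - q + 2)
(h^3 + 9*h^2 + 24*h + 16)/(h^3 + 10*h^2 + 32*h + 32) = (h + 1)/(h + 2)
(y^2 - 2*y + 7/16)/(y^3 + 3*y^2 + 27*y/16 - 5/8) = (4*y - 7)/(4*y^2 + 13*y + 10)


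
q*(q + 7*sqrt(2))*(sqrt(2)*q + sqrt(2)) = sqrt(2)*q^3 + sqrt(2)*q^2 + 14*q^2 + 14*q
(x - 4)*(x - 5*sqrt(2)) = x^2 - 5*sqrt(2)*x - 4*x + 20*sqrt(2)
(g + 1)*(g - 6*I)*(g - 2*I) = g^3 + g^2 - 8*I*g^2 - 12*g - 8*I*g - 12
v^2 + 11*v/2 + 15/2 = (v + 5/2)*(v + 3)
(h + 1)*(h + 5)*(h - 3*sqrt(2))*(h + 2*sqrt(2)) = h^4 - sqrt(2)*h^3 + 6*h^3 - 6*sqrt(2)*h^2 - 7*h^2 - 72*h - 5*sqrt(2)*h - 60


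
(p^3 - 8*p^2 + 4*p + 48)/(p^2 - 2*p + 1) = (p^3 - 8*p^2 + 4*p + 48)/(p^2 - 2*p + 1)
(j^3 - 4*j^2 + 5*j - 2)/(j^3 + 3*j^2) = (j^3 - 4*j^2 + 5*j - 2)/(j^2*(j + 3))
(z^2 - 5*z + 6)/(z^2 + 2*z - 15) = (z - 2)/(z + 5)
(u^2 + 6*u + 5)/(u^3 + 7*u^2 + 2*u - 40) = (u + 1)/(u^2 + 2*u - 8)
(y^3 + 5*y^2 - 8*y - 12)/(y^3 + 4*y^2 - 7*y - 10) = (y + 6)/(y + 5)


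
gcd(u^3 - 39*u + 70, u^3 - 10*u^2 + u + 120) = u - 5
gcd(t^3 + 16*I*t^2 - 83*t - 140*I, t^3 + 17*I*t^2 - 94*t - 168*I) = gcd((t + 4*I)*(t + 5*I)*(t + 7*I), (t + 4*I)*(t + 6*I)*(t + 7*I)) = t^2 + 11*I*t - 28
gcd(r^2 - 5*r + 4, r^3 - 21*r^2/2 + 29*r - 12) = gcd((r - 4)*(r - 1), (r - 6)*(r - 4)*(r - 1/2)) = r - 4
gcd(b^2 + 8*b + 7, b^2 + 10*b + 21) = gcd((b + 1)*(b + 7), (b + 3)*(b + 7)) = b + 7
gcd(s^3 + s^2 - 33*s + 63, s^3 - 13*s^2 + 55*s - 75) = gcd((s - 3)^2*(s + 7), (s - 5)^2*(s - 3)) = s - 3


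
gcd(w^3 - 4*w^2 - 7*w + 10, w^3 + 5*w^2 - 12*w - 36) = w + 2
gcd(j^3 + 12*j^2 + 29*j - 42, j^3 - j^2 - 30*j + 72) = j + 6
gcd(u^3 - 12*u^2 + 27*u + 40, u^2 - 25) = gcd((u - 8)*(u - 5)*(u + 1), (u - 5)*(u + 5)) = u - 5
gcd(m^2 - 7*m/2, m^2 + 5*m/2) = m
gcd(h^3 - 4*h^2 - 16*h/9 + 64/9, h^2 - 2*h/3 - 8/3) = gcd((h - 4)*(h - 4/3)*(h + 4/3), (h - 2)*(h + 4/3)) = h + 4/3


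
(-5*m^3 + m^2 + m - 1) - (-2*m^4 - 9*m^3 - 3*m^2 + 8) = 2*m^4 + 4*m^3 + 4*m^2 + m - 9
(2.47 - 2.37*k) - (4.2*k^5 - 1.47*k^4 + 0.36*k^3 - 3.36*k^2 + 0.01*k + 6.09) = -4.2*k^5 + 1.47*k^4 - 0.36*k^3 + 3.36*k^2 - 2.38*k - 3.62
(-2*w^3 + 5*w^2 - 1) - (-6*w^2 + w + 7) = -2*w^3 + 11*w^2 - w - 8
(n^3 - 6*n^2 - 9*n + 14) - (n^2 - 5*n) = n^3 - 7*n^2 - 4*n + 14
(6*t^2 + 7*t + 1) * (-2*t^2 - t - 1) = -12*t^4 - 20*t^3 - 15*t^2 - 8*t - 1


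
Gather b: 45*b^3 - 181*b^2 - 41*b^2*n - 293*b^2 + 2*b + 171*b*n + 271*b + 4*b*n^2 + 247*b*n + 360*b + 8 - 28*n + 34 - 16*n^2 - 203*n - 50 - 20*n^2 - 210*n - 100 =45*b^3 + b^2*(-41*n - 474) + b*(4*n^2 + 418*n + 633) - 36*n^2 - 441*n - 108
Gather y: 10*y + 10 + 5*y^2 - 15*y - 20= 5*y^2 - 5*y - 10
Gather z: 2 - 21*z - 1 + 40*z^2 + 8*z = 40*z^2 - 13*z + 1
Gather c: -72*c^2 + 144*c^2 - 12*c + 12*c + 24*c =72*c^2 + 24*c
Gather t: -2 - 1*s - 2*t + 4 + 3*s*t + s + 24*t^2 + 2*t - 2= 3*s*t + 24*t^2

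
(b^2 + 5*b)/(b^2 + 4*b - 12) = b*(b + 5)/(b^2 + 4*b - 12)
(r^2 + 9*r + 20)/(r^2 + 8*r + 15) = (r + 4)/(r + 3)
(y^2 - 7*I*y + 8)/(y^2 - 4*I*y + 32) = (y + I)/(y + 4*I)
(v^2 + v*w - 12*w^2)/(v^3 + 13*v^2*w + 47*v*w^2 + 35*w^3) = (v^2 + v*w - 12*w^2)/(v^3 + 13*v^2*w + 47*v*w^2 + 35*w^3)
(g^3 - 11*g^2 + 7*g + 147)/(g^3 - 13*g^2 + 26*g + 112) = (g^2 - 4*g - 21)/(g^2 - 6*g - 16)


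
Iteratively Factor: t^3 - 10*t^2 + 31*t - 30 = (t - 2)*(t^2 - 8*t + 15) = (t - 5)*(t - 2)*(t - 3)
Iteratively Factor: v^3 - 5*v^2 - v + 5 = (v + 1)*(v^2 - 6*v + 5) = (v - 1)*(v + 1)*(v - 5)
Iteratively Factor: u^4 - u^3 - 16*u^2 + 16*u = (u - 1)*(u^3 - 16*u) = u*(u - 1)*(u^2 - 16) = u*(u - 4)*(u - 1)*(u + 4)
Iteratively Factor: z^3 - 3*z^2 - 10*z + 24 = (z + 3)*(z^2 - 6*z + 8) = (z - 2)*(z + 3)*(z - 4)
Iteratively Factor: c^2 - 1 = (c - 1)*(c + 1)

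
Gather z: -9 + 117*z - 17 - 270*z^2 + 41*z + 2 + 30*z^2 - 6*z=-240*z^2 + 152*z - 24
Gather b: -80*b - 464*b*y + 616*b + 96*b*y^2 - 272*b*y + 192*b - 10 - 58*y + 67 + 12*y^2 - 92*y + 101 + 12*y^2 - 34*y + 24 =b*(96*y^2 - 736*y + 728) + 24*y^2 - 184*y + 182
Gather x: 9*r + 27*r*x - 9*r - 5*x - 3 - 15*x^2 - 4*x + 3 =-15*x^2 + x*(27*r - 9)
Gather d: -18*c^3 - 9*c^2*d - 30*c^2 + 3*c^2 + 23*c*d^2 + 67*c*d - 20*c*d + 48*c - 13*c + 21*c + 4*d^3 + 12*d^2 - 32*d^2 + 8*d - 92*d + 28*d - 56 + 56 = -18*c^3 - 27*c^2 + 56*c + 4*d^3 + d^2*(23*c - 20) + d*(-9*c^2 + 47*c - 56)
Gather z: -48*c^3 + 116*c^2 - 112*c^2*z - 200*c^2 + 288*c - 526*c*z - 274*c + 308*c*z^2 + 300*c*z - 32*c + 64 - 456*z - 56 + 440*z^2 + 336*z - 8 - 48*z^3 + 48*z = -48*c^3 - 84*c^2 - 18*c - 48*z^3 + z^2*(308*c + 440) + z*(-112*c^2 - 226*c - 72)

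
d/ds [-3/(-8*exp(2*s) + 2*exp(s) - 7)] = (6 - 48*exp(s))*exp(s)/(8*exp(2*s) - 2*exp(s) + 7)^2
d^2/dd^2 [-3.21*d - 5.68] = 0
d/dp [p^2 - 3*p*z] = 2*p - 3*z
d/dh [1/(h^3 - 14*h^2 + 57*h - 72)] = (-3*h^2 + 28*h - 57)/(h^3 - 14*h^2 + 57*h - 72)^2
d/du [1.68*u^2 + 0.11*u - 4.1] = 3.36*u + 0.11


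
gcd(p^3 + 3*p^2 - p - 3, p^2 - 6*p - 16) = 1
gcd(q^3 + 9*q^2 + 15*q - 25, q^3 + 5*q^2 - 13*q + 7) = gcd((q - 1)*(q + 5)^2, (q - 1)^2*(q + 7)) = q - 1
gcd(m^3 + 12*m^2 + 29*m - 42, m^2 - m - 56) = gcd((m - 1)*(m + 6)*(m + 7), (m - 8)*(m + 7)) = m + 7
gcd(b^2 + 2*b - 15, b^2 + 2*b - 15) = b^2 + 2*b - 15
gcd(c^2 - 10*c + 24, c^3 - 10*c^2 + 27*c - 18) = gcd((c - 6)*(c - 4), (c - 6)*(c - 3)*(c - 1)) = c - 6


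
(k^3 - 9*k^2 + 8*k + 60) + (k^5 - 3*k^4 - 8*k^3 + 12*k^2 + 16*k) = k^5 - 3*k^4 - 7*k^3 + 3*k^2 + 24*k + 60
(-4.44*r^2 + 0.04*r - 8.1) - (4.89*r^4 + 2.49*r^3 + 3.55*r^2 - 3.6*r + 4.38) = -4.89*r^4 - 2.49*r^3 - 7.99*r^2 + 3.64*r - 12.48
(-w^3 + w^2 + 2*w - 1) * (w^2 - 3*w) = -w^5 + 4*w^4 - w^3 - 7*w^2 + 3*w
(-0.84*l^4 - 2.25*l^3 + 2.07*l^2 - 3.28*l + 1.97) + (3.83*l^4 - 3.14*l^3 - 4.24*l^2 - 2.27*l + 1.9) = 2.99*l^4 - 5.39*l^3 - 2.17*l^2 - 5.55*l + 3.87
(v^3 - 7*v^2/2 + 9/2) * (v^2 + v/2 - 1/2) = v^5 - 3*v^4 - 9*v^3/4 + 25*v^2/4 + 9*v/4 - 9/4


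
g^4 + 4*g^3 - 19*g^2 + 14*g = g*(g - 2)*(g - 1)*(g + 7)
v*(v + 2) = v^2 + 2*v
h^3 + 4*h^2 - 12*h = h*(h - 2)*(h + 6)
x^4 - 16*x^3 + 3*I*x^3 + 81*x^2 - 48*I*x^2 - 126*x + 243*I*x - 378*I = (x - 7)*(x - 6)*(x - 3)*(x + 3*I)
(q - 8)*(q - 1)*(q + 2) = q^3 - 7*q^2 - 10*q + 16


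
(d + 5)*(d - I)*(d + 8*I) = d^3 + 5*d^2 + 7*I*d^2 + 8*d + 35*I*d + 40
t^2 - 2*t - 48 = (t - 8)*(t + 6)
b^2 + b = b*(b + 1)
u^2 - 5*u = u*(u - 5)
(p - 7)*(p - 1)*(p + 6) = p^3 - 2*p^2 - 41*p + 42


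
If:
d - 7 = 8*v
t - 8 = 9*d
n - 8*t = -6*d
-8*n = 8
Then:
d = -65/66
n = -1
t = -19/22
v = -527/528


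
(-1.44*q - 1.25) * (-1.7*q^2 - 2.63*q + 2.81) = 2.448*q^3 + 5.9122*q^2 - 0.758900000000001*q - 3.5125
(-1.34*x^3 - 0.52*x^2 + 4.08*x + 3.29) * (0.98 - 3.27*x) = 4.3818*x^4 + 0.3872*x^3 - 13.8512*x^2 - 6.7599*x + 3.2242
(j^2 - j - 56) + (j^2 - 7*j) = 2*j^2 - 8*j - 56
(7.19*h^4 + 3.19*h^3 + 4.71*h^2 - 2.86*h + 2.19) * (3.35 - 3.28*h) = -23.5832*h^5 + 13.6233*h^4 - 4.7623*h^3 + 25.1593*h^2 - 16.7642*h + 7.3365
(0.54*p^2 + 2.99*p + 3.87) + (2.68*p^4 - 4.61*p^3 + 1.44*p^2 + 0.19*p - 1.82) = 2.68*p^4 - 4.61*p^3 + 1.98*p^2 + 3.18*p + 2.05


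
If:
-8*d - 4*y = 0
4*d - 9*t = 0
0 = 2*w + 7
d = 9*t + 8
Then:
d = -8/3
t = -32/27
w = -7/2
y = 16/3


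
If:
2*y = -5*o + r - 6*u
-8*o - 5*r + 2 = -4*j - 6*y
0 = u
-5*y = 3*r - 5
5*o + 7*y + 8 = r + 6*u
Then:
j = 1033/100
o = 113/75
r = 13/3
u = 0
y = -8/5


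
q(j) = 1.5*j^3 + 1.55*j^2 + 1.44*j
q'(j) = 4.5*j^2 + 3.1*j + 1.44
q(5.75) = 344.69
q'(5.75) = 168.05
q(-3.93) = -72.77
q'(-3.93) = 58.76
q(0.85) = 3.27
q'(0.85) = 7.33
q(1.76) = 15.51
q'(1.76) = 20.84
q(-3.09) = -33.91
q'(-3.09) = 34.83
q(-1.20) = -2.09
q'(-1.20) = 4.20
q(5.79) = 351.46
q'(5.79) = 170.25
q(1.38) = 8.88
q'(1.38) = 14.29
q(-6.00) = -276.84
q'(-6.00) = 144.84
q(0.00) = 0.00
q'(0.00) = 1.44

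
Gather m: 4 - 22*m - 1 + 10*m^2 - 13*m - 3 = 10*m^2 - 35*m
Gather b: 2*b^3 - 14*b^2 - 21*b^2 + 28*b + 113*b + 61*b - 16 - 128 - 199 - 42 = 2*b^3 - 35*b^2 + 202*b - 385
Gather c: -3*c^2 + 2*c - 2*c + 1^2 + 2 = 3 - 3*c^2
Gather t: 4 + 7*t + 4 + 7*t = 14*t + 8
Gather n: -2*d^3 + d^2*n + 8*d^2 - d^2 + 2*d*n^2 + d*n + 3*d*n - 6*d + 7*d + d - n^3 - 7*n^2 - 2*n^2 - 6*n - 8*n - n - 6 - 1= -2*d^3 + 7*d^2 + 2*d - n^3 + n^2*(2*d - 9) + n*(d^2 + 4*d - 15) - 7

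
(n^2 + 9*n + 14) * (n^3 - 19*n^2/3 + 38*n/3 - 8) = n^5 + 8*n^4/3 - 91*n^3/3 + 52*n^2/3 + 316*n/3 - 112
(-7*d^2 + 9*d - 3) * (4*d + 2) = -28*d^3 + 22*d^2 + 6*d - 6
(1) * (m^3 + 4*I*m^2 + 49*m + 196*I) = m^3 + 4*I*m^2 + 49*m + 196*I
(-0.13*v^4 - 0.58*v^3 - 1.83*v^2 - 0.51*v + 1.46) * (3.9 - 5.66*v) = 0.7358*v^5 + 2.7758*v^4 + 8.0958*v^3 - 4.2504*v^2 - 10.2526*v + 5.694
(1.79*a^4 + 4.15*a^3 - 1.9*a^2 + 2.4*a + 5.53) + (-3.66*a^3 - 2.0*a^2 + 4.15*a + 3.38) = 1.79*a^4 + 0.49*a^3 - 3.9*a^2 + 6.55*a + 8.91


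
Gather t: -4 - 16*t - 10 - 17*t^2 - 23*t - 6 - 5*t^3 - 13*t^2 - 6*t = -5*t^3 - 30*t^2 - 45*t - 20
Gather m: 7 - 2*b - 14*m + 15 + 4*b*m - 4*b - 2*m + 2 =-6*b + m*(4*b - 16) + 24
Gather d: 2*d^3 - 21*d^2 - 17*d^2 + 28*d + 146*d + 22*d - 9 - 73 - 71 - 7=2*d^3 - 38*d^2 + 196*d - 160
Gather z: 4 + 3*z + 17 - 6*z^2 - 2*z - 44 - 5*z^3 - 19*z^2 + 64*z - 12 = -5*z^3 - 25*z^2 + 65*z - 35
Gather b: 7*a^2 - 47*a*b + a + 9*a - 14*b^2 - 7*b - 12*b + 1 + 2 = 7*a^2 + 10*a - 14*b^2 + b*(-47*a - 19) + 3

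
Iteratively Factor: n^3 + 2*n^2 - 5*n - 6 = (n + 1)*(n^2 + n - 6) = (n + 1)*(n + 3)*(n - 2)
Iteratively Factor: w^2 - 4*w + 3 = (w - 3)*(w - 1)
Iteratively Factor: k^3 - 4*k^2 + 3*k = (k - 1)*(k^2 - 3*k) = k*(k - 1)*(k - 3)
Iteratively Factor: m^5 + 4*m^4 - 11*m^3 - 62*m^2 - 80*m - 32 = (m + 1)*(m^4 + 3*m^3 - 14*m^2 - 48*m - 32) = (m - 4)*(m + 1)*(m^3 + 7*m^2 + 14*m + 8) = (m - 4)*(m + 1)^2*(m^2 + 6*m + 8) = (m - 4)*(m + 1)^2*(m + 2)*(m + 4)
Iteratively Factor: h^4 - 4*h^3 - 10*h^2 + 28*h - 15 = (h + 3)*(h^3 - 7*h^2 + 11*h - 5) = (h - 1)*(h + 3)*(h^2 - 6*h + 5) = (h - 5)*(h - 1)*(h + 3)*(h - 1)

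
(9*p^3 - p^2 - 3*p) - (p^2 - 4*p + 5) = 9*p^3 - 2*p^2 + p - 5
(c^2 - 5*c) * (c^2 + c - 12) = c^4 - 4*c^3 - 17*c^2 + 60*c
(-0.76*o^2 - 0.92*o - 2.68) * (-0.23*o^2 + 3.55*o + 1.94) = 0.1748*o^4 - 2.4864*o^3 - 4.124*o^2 - 11.2988*o - 5.1992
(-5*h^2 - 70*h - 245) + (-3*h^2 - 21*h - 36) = -8*h^2 - 91*h - 281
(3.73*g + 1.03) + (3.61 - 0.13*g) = 3.6*g + 4.64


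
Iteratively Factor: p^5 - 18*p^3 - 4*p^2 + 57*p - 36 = (p + 3)*(p^4 - 3*p^3 - 9*p^2 + 23*p - 12) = (p - 4)*(p + 3)*(p^3 + p^2 - 5*p + 3) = (p - 4)*(p - 1)*(p + 3)*(p^2 + 2*p - 3) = (p - 4)*(p - 1)*(p + 3)^2*(p - 1)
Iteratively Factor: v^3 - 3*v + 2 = (v + 2)*(v^2 - 2*v + 1) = (v - 1)*(v + 2)*(v - 1)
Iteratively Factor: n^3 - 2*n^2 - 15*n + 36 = (n + 4)*(n^2 - 6*n + 9) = (n - 3)*(n + 4)*(n - 3)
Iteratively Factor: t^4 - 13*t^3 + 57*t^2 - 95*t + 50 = (t - 5)*(t^3 - 8*t^2 + 17*t - 10) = (t - 5)*(t - 1)*(t^2 - 7*t + 10) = (t - 5)^2*(t - 1)*(t - 2)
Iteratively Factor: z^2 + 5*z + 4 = (z + 4)*(z + 1)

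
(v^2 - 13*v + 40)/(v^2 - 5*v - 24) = (v - 5)/(v + 3)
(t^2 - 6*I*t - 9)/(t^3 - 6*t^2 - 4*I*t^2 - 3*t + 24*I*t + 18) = (t - 3*I)/(t^2 - t*(6 + I) + 6*I)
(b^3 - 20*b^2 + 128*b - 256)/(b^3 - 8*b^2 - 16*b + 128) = (b - 8)/(b + 4)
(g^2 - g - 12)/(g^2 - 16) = (g + 3)/(g + 4)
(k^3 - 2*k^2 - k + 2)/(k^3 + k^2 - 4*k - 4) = (k - 1)/(k + 2)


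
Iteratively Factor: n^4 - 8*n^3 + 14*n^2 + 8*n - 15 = (n + 1)*(n^3 - 9*n^2 + 23*n - 15) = (n - 5)*(n + 1)*(n^2 - 4*n + 3) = (n - 5)*(n - 1)*(n + 1)*(n - 3)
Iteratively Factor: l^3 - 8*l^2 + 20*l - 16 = (l - 2)*(l^2 - 6*l + 8) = (l - 4)*(l - 2)*(l - 2)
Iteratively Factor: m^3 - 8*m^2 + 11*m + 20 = (m - 4)*(m^2 - 4*m - 5) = (m - 4)*(m + 1)*(m - 5)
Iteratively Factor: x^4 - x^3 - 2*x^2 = (x - 2)*(x^3 + x^2) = x*(x - 2)*(x^2 + x) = x*(x - 2)*(x + 1)*(x)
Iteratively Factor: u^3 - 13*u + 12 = (u - 3)*(u^2 + 3*u - 4) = (u - 3)*(u + 4)*(u - 1)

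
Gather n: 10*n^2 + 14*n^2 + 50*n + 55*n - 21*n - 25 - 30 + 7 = 24*n^2 + 84*n - 48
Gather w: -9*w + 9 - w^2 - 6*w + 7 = -w^2 - 15*w + 16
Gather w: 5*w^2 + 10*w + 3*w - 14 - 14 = 5*w^2 + 13*w - 28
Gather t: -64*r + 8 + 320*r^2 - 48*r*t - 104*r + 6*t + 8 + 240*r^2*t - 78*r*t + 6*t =320*r^2 - 168*r + t*(240*r^2 - 126*r + 12) + 16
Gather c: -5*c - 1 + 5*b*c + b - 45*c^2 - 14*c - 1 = b - 45*c^2 + c*(5*b - 19) - 2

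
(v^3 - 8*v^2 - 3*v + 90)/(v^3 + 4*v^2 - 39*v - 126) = (v - 5)/(v + 7)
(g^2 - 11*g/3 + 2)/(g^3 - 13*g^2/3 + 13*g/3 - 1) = (3*g - 2)/(3*g^2 - 4*g + 1)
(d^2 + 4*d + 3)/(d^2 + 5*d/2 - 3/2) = 2*(d + 1)/(2*d - 1)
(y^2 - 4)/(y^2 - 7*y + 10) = (y + 2)/(y - 5)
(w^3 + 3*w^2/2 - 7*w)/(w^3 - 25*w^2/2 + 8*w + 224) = w*(w - 2)/(w^2 - 16*w + 64)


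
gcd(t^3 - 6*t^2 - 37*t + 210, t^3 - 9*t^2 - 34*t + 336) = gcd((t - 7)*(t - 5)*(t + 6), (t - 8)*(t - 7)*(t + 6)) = t^2 - t - 42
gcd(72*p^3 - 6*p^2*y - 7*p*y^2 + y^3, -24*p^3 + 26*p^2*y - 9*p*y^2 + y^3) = -4*p + y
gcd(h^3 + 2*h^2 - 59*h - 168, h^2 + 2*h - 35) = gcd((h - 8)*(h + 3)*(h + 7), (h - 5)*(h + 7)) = h + 7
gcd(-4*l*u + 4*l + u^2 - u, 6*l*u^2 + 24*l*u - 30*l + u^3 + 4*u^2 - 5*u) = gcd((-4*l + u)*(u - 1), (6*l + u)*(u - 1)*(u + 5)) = u - 1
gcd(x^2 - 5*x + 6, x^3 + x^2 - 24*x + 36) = x^2 - 5*x + 6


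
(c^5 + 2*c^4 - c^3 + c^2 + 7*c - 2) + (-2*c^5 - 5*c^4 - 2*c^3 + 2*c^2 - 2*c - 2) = -c^5 - 3*c^4 - 3*c^3 + 3*c^2 + 5*c - 4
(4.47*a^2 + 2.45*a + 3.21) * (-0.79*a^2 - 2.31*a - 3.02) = -3.5313*a^4 - 12.2612*a^3 - 21.6948*a^2 - 14.8141*a - 9.6942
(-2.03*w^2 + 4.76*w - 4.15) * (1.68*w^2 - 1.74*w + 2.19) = -3.4104*w^4 + 11.529*w^3 - 19.7001*w^2 + 17.6454*w - 9.0885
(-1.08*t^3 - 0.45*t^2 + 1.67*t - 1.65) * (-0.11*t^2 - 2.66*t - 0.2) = 0.1188*t^5 + 2.9223*t^4 + 1.2293*t^3 - 4.1707*t^2 + 4.055*t + 0.33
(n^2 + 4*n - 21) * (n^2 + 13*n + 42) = n^4 + 17*n^3 + 73*n^2 - 105*n - 882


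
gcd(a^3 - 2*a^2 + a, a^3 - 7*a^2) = a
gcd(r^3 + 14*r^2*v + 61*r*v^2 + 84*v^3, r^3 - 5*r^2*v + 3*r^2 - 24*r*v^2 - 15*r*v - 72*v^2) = r + 3*v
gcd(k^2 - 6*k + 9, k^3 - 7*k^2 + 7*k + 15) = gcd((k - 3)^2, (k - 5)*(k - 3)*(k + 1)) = k - 3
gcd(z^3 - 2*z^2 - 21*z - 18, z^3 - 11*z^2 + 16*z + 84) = z - 6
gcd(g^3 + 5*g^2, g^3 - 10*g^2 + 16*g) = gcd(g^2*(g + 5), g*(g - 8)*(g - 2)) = g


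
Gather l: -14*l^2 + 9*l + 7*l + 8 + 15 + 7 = -14*l^2 + 16*l + 30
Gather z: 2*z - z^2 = -z^2 + 2*z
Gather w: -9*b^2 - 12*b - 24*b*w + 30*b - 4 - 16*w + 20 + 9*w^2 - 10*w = -9*b^2 + 18*b + 9*w^2 + w*(-24*b - 26) + 16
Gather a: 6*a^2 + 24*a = 6*a^2 + 24*a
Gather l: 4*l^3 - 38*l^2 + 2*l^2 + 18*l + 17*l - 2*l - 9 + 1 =4*l^3 - 36*l^2 + 33*l - 8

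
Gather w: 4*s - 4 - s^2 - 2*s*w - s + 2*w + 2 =-s^2 + 3*s + w*(2 - 2*s) - 2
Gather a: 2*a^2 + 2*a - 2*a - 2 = 2*a^2 - 2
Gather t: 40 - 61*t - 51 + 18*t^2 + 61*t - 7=18*t^2 - 18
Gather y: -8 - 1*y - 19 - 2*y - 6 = -3*y - 33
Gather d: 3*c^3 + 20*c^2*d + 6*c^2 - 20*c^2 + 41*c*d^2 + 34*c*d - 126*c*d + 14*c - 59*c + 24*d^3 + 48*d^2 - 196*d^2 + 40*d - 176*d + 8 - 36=3*c^3 - 14*c^2 - 45*c + 24*d^3 + d^2*(41*c - 148) + d*(20*c^2 - 92*c - 136) - 28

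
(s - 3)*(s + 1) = s^2 - 2*s - 3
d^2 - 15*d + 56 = (d - 8)*(d - 7)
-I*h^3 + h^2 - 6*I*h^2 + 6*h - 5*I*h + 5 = (h + 1)*(h + 5)*(-I*h + 1)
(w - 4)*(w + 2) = w^2 - 2*w - 8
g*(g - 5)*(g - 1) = g^3 - 6*g^2 + 5*g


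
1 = 1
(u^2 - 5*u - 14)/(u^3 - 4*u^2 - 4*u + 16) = (u - 7)/(u^2 - 6*u + 8)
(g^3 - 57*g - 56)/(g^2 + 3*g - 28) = (g^2 - 7*g - 8)/(g - 4)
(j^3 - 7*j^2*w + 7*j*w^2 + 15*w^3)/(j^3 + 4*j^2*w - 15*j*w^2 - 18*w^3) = (j - 5*w)/(j + 6*w)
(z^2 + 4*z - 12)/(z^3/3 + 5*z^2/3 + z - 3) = 3*(z^2 + 4*z - 12)/(z^3 + 5*z^2 + 3*z - 9)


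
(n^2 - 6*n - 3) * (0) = 0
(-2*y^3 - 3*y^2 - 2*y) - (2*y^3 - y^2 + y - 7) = -4*y^3 - 2*y^2 - 3*y + 7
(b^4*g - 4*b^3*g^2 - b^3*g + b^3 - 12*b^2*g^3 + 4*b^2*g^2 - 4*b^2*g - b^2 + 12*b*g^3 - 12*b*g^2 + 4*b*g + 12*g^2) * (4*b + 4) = 4*b^5*g - 16*b^4*g^2 + 4*b^4 - 48*b^3*g^3 - 20*b^3*g - 32*b^2*g^2 - 4*b^2 + 48*b*g^3 + 16*b*g + 48*g^2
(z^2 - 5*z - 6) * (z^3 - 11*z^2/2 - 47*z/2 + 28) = z^5 - 21*z^4/2 - 2*z^3 + 357*z^2/2 + z - 168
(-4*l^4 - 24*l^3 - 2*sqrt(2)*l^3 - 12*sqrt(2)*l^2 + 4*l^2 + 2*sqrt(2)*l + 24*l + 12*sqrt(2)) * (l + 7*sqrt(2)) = -4*l^5 - 30*sqrt(2)*l^4 - 24*l^4 - 180*sqrt(2)*l^3 - 24*l^3 - 144*l^2 + 30*sqrt(2)*l^2 + 28*l + 180*sqrt(2)*l + 168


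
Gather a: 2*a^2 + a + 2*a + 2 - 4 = 2*a^2 + 3*a - 2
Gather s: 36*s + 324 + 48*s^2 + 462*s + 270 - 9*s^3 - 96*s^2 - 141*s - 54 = -9*s^3 - 48*s^2 + 357*s + 540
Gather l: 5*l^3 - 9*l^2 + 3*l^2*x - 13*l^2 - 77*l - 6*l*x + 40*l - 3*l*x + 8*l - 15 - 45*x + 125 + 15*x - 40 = 5*l^3 + l^2*(3*x - 22) + l*(-9*x - 29) - 30*x + 70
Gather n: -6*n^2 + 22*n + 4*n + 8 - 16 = -6*n^2 + 26*n - 8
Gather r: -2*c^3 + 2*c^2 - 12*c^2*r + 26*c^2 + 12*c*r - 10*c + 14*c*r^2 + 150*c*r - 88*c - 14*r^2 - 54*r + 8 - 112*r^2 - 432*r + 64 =-2*c^3 + 28*c^2 - 98*c + r^2*(14*c - 126) + r*(-12*c^2 + 162*c - 486) + 72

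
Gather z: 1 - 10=-9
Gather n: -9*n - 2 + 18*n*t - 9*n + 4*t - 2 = n*(18*t - 18) + 4*t - 4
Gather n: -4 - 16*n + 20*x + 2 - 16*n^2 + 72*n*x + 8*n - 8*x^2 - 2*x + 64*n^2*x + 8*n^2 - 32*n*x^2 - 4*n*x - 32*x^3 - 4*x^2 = n^2*(64*x - 8) + n*(-32*x^2 + 68*x - 8) - 32*x^3 - 12*x^2 + 18*x - 2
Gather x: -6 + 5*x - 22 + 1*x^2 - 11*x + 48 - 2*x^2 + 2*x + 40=-x^2 - 4*x + 60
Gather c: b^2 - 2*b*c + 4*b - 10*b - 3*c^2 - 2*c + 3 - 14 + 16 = b^2 - 6*b - 3*c^2 + c*(-2*b - 2) + 5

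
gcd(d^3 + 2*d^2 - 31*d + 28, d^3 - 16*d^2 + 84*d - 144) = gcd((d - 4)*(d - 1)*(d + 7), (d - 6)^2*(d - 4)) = d - 4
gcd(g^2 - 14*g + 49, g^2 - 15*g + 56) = g - 7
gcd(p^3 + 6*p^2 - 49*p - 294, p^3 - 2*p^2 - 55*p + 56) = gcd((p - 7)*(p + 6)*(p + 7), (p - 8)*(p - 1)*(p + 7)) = p + 7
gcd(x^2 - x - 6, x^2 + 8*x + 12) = x + 2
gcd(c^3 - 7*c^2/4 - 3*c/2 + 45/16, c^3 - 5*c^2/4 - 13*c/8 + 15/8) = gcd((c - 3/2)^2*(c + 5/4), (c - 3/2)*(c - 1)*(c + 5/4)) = c^2 - c/4 - 15/8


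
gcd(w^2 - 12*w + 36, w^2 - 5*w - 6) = w - 6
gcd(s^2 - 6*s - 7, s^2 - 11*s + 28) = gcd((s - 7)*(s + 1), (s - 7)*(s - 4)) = s - 7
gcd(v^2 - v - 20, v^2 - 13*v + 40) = v - 5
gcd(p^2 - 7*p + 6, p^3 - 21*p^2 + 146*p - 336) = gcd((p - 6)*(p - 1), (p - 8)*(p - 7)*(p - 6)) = p - 6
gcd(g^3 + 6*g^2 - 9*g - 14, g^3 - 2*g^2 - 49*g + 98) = g^2 + 5*g - 14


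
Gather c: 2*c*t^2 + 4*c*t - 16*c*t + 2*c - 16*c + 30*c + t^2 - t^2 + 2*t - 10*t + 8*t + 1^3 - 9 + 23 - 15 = c*(2*t^2 - 12*t + 16)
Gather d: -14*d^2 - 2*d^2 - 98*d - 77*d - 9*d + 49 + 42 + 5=-16*d^2 - 184*d + 96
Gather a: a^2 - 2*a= a^2 - 2*a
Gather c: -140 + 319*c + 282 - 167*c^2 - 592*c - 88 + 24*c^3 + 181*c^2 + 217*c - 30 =24*c^3 + 14*c^2 - 56*c + 24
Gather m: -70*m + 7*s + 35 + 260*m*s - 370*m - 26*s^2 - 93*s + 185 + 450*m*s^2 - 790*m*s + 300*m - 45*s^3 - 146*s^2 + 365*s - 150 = m*(450*s^2 - 530*s - 140) - 45*s^3 - 172*s^2 + 279*s + 70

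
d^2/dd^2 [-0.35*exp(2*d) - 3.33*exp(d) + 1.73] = (-1.4*exp(d) - 3.33)*exp(d)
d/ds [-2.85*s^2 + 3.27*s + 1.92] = 3.27 - 5.7*s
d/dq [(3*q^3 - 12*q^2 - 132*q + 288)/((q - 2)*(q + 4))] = 3*(q^2 + 8*q + 40)/(q^2 + 8*q + 16)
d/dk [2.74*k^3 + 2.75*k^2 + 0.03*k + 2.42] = 8.22*k^2 + 5.5*k + 0.03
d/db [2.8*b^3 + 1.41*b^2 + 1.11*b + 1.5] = 8.4*b^2 + 2.82*b + 1.11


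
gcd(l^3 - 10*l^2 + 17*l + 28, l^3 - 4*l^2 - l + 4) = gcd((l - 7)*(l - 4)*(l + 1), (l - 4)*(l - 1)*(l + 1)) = l^2 - 3*l - 4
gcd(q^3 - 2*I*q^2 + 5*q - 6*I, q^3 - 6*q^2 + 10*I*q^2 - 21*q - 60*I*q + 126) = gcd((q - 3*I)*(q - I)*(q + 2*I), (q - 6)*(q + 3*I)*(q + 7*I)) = 1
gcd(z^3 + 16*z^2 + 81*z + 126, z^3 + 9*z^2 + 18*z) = z^2 + 9*z + 18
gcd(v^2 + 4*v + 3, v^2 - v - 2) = v + 1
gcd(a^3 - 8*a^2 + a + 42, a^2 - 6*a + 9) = a - 3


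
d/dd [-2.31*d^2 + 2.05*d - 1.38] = 2.05 - 4.62*d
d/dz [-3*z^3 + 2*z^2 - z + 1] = -9*z^2 + 4*z - 1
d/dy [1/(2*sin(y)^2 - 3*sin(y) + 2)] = (3 - 4*sin(y))*cos(y)/(-3*sin(y) - cos(2*y) + 3)^2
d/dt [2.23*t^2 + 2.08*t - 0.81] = 4.46*t + 2.08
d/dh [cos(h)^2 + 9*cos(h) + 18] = -(2*cos(h) + 9)*sin(h)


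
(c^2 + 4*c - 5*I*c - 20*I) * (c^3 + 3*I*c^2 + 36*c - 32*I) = c^5 + 4*c^4 - 2*I*c^4 + 51*c^3 - 8*I*c^3 + 204*c^2 - 212*I*c^2 - 160*c - 848*I*c - 640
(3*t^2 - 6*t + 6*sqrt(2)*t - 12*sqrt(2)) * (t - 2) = 3*t^3 - 12*t^2 + 6*sqrt(2)*t^2 - 24*sqrt(2)*t + 12*t + 24*sqrt(2)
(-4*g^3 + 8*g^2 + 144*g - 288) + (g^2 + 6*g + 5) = -4*g^3 + 9*g^2 + 150*g - 283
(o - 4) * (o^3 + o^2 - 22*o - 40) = o^4 - 3*o^3 - 26*o^2 + 48*o + 160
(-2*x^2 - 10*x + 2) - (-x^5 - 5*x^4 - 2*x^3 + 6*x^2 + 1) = x^5 + 5*x^4 + 2*x^3 - 8*x^2 - 10*x + 1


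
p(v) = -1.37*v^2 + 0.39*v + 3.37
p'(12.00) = -32.49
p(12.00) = -189.23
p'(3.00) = -7.83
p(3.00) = -7.79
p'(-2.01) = 5.90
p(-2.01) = -2.95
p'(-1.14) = 3.51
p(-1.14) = 1.14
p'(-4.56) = 12.88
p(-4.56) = -26.90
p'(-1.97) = 5.79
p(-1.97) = -2.72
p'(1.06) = -2.51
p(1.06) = 2.24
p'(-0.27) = 1.13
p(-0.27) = 3.16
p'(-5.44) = 15.30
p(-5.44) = -39.29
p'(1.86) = -4.71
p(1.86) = -0.64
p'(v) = 0.39 - 2.74*v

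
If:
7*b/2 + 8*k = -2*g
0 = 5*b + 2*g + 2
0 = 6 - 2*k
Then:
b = 44/3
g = -113/3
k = 3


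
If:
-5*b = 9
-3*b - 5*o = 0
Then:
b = -9/5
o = 27/25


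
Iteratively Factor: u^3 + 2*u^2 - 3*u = (u - 1)*(u^2 + 3*u) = u*(u - 1)*(u + 3)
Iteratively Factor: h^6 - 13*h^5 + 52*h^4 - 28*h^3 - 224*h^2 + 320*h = (h - 4)*(h^5 - 9*h^4 + 16*h^3 + 36*h^2 - 80*h) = (h - 4)*(h - 2)*(h^4 - 7*h^3 + 2*h^2 + 40*h) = (h - 4)^2*(h - 2)*(h^3 - 3*h^2 - 10*h) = h*(h - 4)^2*(h - 2)*(h^2 - 3*h - 10) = h*(h - 5)*(h - 4)^2*(h - 2)*(h + 2)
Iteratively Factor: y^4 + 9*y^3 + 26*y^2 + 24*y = (y)*(y^3 + 9*y^2 + 26*y + 24) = y*(y + 4)*(y^2 + 5*y + 6) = y*(y + 3)*(y + 4)*(y + 2)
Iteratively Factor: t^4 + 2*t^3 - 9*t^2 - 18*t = (t - 3)*(t^3 + 5*t^2 + 6*t) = (t - 3)*(t + 3)*(t^2 + 2*t) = t*(t - 3)*(t + 3)*(t + 2)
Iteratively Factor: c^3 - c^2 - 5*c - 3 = (c - 3)*(c^2 + 2*c + 1) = (c - 3)*(c + 1)*(c + 1)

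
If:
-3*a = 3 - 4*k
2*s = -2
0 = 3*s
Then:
No Solution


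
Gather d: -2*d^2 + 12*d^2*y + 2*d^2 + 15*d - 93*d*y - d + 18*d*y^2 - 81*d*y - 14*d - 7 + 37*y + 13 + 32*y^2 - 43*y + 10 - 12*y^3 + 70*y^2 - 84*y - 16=12*d^2*y + d*(18*y^2 - 174*y) - 12*y^3 + 102*y^2 - 90*y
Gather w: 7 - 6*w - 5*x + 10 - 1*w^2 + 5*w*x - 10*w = -w^2 + w*(5*x - 16) - 5*x + 17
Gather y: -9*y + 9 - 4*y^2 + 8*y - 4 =-4*y^2 - y + 5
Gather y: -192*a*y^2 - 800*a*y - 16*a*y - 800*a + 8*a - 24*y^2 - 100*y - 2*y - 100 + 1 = -792*a + y^2*(-192*a - 24) + y*(-816*a - 102) - 99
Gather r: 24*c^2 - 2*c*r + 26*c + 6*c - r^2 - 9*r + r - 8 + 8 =24*c^2 + 32*c - r^2 + r*(-2*c - 8)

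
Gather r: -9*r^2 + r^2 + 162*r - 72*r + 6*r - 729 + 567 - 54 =-8*r^2 + 96*r - 216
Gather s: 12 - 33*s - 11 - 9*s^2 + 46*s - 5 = -9*s^2 + 13*s - 4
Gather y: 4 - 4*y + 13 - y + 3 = 20 - 5*y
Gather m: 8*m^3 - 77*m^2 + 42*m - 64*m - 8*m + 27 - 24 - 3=8*m^3 - 77*m^2 - 30*m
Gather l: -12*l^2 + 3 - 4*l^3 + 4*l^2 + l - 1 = -4*l^3 - 8*l^2 + l + 2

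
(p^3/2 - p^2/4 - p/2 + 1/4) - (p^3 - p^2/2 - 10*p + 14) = -p^3/2 + p^2/4 + 19*p/2 - 55/4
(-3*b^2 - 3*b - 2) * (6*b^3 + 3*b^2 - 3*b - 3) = -18*b^5 - 27*b^4 - 12*b^3 + 12*b^2 + 15*b + 6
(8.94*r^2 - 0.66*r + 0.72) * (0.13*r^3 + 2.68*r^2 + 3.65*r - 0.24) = 1.1622*r^5 + 23.8734*r^4 + 30.9558*r^3 - 2.625*r^2 + 2.7864*r - 0.1728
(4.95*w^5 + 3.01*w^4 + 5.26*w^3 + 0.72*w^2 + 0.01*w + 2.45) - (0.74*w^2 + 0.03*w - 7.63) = 4.95*w^5 + 3.01*w^4 + 5.26*w^3 - 0.02*w^2 - 0.02*w + 10.08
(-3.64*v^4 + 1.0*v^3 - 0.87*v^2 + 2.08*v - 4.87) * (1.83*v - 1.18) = -6.6612*v^5 + 6.1252*v^4 - 2.7721*v^3 + 4.833*v^2 - 11.3665*v + 5.7466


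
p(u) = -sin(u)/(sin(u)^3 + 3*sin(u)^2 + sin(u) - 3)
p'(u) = -(-3*sin(u)^2*cos(u) - 6*sin(u)*cos(u) - cos(u))*sin(u)/(sin(u)^3 + 3*sin(u)^2 + sin(u) - 3)^2 - cos(u)/(sin(u)^3 + 3*sin(u)^2 + sin(u) - 3)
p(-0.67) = -0.23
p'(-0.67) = 0.39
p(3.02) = 0.04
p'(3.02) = -0.38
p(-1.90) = -0.45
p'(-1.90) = -0.29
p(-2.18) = -0.35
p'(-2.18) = -0.40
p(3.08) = 0.02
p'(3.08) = -0.35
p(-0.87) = -0.31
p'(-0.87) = 0.41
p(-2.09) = -0.38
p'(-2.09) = -0.38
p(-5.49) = 1.77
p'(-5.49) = 22.76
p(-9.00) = -0.14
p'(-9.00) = -0.35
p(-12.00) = 0.37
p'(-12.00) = 1.69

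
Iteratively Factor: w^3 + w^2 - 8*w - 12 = (w - 3)*(w^2 + 4*w + 4) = (w - 3)*(w + 2)*(w + 2)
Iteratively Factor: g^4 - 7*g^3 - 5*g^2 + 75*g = (g)*(g^3 - 7*g^2 - 5*g + 75) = g*(g - 5)*(g^2 - 2*g - 15) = g*(g - 5)*(g + 3)*(g - 5)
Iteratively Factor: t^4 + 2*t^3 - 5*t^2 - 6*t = (t + 3)*(t^3 - t^2 - 2*t) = (t + 1)*(t + 3)*(t^2 - 2*t) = (t - 2)*(t + 1)*(t + 3)*(t)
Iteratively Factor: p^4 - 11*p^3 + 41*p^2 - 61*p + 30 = (p - 5)*(p^3 - 6*p^2 + 11*p - 6) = (p - 5)*(p - 2)*(p^2 - 4*p + 3) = (p - 5)*(p - 2)*(p - 1)*(p - 3)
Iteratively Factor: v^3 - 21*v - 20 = (v + 4)*(v^2 - 4*v - 5) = (v + 1)*(v + 4)*(v - 5)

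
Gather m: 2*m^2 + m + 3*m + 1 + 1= 2*m^2 + 4*m + 2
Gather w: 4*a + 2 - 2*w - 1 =4*a - 2*w + 1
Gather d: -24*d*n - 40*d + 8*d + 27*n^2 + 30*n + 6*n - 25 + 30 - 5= d*(-24*n - 32) + 27*n^2 + 36*n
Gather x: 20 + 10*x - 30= 10*x - 10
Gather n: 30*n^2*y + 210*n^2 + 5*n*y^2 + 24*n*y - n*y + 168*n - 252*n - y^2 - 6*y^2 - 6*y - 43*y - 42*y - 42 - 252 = n^2*(30*y + 210) + n*(5*y^2 + 23*y - 84) - 7*y^2 - 91*y - 294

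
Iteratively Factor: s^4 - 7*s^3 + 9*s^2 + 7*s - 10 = (s + 1)*(s^3 - 8*s^2 + 17*s - 10) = (s - 1)*(s + 1)*(s^2 - 7*s + 10) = (s - 5)*(s - 1)*(s + 1)*(s - 2)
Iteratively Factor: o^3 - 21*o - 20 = (o + 4)*(o^2 - 4*o - 5) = (o - 5)*(o + 4)*(o + 1)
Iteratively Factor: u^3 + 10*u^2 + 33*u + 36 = (u + 3)*(u^2 + 7*u + 12) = (u + 3)*(u + 4)*(u + 3)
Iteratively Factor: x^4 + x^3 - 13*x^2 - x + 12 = (x + 4)*(x^3 - 3*x^2 - x + 3) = (x - 1)*(x + 4)*(x^2 - 2*x - 3) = (x - 3)*(x - 1)*(x + 4)*(x + 1)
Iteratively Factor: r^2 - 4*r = (r)*(r - 4)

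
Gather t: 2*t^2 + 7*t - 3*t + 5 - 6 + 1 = 2*t^2 + 4*t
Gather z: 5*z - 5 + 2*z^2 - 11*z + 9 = 2*z^2 - 6*z + 4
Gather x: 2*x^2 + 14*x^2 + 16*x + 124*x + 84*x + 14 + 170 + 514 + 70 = 16*x^2 + 224*x + 768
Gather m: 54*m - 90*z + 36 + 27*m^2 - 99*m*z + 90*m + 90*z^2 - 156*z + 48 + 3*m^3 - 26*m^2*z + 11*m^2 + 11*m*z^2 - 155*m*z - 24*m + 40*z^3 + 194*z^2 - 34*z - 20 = 3*m^3 + m^2*(38 - 26*z) + m*(11*z^2 - 254*z + 120) + 40*z^3 + 284*z^2 - 280*z + 64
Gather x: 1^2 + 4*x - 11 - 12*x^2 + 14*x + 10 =-12*x^2 + 18*x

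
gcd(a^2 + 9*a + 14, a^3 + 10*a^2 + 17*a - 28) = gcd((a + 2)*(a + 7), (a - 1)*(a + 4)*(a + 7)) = a + 7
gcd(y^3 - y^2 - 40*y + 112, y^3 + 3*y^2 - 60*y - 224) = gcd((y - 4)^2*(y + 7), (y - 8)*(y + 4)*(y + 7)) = y + 7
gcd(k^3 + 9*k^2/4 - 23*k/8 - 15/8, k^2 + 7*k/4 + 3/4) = 1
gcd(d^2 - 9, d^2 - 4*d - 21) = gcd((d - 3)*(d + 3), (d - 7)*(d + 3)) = d + 3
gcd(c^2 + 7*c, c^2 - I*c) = c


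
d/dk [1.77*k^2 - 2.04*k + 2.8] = 3.54*k - 2.04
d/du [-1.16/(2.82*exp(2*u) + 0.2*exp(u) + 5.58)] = (6.5424*exp(u) + 0.232)*exp(u)/(2.82*exp(2*u) + 0.2*exp(u) + 5.58)^2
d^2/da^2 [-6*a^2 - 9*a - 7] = -12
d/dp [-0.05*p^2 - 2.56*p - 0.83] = -0.1*p - 2.56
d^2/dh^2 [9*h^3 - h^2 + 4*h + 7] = 54*h - 2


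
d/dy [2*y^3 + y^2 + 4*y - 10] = 6*y^2 + 2*y + 4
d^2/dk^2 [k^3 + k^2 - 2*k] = 6*k + 2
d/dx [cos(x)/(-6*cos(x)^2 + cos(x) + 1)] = (6*sin(x)^2 - 7)*sin(x)/(-6*cos(x)^2 + cos(x) + 1)^2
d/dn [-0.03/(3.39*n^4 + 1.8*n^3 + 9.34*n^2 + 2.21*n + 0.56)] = (0.4068*n^3 + 0.162*n^2 + 0.5604*n + 0.0663)/(3.39*n^4 + 1.8*n^3 + 9.34*n^2 + 2.21*n + 0.56)^2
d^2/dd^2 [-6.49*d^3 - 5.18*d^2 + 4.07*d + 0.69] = -38.94*d - 10.36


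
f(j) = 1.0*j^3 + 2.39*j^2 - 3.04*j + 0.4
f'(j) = 3.0*j^2 + 4.78*j - 3.04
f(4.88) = 158.70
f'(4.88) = 91.73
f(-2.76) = 5.97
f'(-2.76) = 6.62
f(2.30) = 18.22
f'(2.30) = 23.82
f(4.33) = 113.23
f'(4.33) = 73.90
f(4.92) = 162.39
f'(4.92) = 93.10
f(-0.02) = 0.46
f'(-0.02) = -3.13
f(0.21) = -0.12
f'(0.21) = -1.90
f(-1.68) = 7.51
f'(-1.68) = -2.60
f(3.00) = 39.79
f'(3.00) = 38.30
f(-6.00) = -111.32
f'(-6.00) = 76.28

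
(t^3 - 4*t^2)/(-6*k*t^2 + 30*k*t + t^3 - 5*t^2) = t*(4 - t)/(6*k*t - 30*k - t^2 + 5*t)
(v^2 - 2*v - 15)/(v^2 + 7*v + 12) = (v - 5)/(v + 4)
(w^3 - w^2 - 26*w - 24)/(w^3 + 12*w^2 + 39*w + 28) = (w - 6)/(w + 7)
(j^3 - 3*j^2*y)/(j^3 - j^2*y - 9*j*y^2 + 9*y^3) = j^2/(j^2 + 2*j*y - 3*y^2)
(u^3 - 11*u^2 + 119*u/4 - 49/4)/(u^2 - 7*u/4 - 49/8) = 2*(2*u^2 - 15*u + 7)/(4*u + 7)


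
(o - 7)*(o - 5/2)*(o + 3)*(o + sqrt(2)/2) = o^4 - 13*o^3/2 + sqrt(2)*o^3/2 - 11*o^2 - 13*sqrt(2)*o^2/4 - 11*sqrt(2)*o/2 + 105*o/2 + 105*sqrt(2)/4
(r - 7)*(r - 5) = r^2 - 12*r + 35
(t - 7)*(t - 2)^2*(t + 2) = t^4 - 9*t^3 + 10*t^2 + 36*t - 56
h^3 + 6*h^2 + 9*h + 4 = (h + 1)^2*(h + 4)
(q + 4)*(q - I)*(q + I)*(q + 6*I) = q^4 + 4*q^3 + 6*I*q^3 + q^2 + 24*I*q^2 + 4*q + 6*I*q + 24*I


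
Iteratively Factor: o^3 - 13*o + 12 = (o + 4)*(o^2 - 4*o + 3) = (o - 3)*(o + 4)*(o - 1)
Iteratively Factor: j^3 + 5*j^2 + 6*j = (j + 3)*(j^2 + 2*j) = j*(j + 3)*(j + 2)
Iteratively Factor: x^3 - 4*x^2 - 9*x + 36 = (x - 3)*(x^2 - x - 12) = (x - 3)*(x + 3)*(x - 4)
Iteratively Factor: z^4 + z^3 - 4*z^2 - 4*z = (z + 2)*(z^3 - z^2 - 2*z) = z*(z + 2)*(z^2 - z - 2) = z*(z - 2)*(z + 2)*(z + 1)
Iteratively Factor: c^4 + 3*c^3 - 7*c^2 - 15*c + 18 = (c + 3)*(c^3 - 7*c + 6) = (c - 1)*(c + 3)*(c^2 + c - 6) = (c - 2)*(c - 1)*(c + 3)*(c + 3)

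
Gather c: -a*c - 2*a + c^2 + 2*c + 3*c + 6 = -2*a + c^2 + c*(5 - a) + 6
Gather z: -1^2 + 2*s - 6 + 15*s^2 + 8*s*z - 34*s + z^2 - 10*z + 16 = 15*s^2 - 32*s + z^2 + z*(8*s - 10) + 9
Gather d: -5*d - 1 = -5*d - 1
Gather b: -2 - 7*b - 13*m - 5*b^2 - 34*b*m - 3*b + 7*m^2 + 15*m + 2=-5*b^2 + b*(-34*m - 10) + 7*m^2 + 2*m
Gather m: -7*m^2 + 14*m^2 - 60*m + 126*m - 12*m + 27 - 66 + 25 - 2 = 7*m^2 + 54*m - 16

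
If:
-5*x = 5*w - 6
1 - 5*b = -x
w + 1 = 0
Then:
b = 16/25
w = -1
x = 11/5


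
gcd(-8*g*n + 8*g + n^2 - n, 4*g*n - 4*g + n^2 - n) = n - 1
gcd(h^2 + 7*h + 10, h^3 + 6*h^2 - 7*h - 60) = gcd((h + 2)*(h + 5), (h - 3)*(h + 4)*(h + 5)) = h + 5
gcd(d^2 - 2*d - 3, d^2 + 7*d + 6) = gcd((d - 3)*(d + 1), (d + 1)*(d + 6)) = d + 1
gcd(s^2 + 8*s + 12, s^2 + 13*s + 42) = s + 6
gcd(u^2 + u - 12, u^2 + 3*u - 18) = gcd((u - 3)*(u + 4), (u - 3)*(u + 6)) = u - 3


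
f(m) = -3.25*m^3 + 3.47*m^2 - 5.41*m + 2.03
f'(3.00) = -72.34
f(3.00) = -70.72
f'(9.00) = -732.70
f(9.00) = -2134.84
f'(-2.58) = -88.22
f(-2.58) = 94.90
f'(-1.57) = -40.34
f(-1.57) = 31.65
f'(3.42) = -95.72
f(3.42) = -105.89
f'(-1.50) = -37.76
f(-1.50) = 28.92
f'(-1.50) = -37.76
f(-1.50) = 28.92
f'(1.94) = -28.64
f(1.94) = -19.14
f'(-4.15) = -202.13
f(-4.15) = 316.53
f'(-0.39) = -9.60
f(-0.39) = 4.86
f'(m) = -9.75*m^2 + 6.94*m - 5.41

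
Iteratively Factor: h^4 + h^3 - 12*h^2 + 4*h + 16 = (h - 2)*(h^3 + 3*h^2 - 6*h - 8) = (h - 2)^2*(h^2 + 5*h + 4) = (h - 2)^2*(h + 4)*(h + 1)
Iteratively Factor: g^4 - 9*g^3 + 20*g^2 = (g - 5)*(g^3 - 4*g^2) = (g - 5)*(g - 4)*(g^2) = g*(g - 5)*(g - 4)*(g)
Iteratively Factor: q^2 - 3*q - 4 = (q - 4)*(q + 1)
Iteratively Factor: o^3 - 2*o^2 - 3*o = (o)*(o^2 - 2*o - 3) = o*(o + 1)*(o - 3)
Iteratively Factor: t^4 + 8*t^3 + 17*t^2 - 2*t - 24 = (t + 4)*(t^3 + 4*t^2 + t - 6) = (t + 2)*(t + 4)*(t^2 + 2*t - 3) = (t - 1)*(t + 2)*(t + 4)*(t + 3)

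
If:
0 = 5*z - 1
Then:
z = 1/5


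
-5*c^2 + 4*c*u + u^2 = (-c + u)*(5*c + u)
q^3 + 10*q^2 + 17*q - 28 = (q - 1)*(q + 4)*(q + 7)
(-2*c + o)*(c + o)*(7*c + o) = -14*c^3 - 9*c^2*o + 6*c*o^2 + o^3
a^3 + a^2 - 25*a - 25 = (a - 5)*(a + 1)*(a + 5)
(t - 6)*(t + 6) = t^2 - 36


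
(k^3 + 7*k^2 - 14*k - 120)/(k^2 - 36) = (k^2 + k - 20)/(k - 6)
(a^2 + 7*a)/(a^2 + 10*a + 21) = a/(a + 3)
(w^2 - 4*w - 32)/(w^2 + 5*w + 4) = (w - 8)/(w + 1)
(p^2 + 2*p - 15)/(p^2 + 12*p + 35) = (p - 3)/(p + 7)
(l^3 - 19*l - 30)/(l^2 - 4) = (l^2 - 2*l - 15)/(l - 2)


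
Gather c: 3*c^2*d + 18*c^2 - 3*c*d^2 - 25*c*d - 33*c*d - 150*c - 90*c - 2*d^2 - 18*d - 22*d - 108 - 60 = c^2*(3*d + 18) + c*(-3*d^2 - 58*d - 240) - 2*d^2 - 40*d - 168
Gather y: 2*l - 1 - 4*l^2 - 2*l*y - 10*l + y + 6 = -4*l^2 - 8*l + y*(1 - 2*l) + 5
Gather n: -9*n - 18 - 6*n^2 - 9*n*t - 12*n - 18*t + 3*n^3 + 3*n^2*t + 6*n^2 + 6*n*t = 3*n^3 + 3*n^2*t + n*(-3*t - 21) - 18*t - 18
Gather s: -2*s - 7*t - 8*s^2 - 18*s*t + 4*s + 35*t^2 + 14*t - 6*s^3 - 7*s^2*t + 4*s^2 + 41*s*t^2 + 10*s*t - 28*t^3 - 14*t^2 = -6*s^3 + s^2*(-7*t - 4) + s*(41*t^2 - 8*t + 2) - 28*t^3 + 21*t^2 + 7*t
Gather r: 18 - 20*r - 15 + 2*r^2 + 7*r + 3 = 2*r^2 - 13*r + 6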